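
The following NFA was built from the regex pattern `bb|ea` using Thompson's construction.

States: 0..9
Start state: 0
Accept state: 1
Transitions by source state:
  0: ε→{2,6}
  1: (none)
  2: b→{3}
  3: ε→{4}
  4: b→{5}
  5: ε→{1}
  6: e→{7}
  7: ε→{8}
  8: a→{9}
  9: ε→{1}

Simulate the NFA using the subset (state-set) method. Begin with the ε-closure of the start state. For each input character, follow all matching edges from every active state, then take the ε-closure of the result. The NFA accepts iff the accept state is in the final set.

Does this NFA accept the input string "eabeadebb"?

Answer: REJECT

Derivation:
start: ε-closure({0}) = {0,2,6}
'e' @ 1: {7,8}
'a' @ 2: {1,9}  [accepting]
'b' @ 3: {}  — dead — no transitions
rest 'eadebb' ignored (set empty)
end set {} — state 1 not in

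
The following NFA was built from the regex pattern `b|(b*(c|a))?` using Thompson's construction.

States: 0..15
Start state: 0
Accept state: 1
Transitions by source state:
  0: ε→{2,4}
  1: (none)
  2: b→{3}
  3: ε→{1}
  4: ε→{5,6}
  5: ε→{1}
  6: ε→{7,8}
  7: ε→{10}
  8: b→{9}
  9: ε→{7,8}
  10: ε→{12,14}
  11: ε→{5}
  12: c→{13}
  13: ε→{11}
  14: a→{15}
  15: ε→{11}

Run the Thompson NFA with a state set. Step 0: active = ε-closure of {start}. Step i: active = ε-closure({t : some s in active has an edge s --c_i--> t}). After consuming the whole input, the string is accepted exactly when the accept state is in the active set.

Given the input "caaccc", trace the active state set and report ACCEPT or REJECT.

start: ε-closure({0}) = {0,1,2,4,5,6,7,8,10,12,14}
'c' @ 1: {1,5,11,13}  [accepting]
'a' @ 2: {}  — state set empty
rest 'accc' ignored (set empty)
after full input: {}  (accept=1 not in)

Answer: REJECT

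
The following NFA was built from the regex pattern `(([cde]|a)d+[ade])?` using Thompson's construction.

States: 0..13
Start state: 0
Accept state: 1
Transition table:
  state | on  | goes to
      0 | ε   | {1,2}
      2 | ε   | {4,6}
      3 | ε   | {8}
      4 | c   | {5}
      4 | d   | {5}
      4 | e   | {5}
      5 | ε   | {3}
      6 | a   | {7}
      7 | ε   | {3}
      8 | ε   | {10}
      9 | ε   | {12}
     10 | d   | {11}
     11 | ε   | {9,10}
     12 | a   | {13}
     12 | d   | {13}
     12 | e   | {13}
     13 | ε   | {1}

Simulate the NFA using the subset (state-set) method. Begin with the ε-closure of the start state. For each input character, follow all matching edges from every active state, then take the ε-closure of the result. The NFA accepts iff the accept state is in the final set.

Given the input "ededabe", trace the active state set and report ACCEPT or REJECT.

initial (ε-close {0}): {0,1,2,4,6}
'e' @ 1: {3,5,8,10}
'd' @ 2: {9,10,11,12}
'e' @ 3: {1,13}  ✓accept
'd' @ 4: {}  — state set empty
rest 'abe' ignored (set empty)
end set {} — state 1 not in

Answer: REJECT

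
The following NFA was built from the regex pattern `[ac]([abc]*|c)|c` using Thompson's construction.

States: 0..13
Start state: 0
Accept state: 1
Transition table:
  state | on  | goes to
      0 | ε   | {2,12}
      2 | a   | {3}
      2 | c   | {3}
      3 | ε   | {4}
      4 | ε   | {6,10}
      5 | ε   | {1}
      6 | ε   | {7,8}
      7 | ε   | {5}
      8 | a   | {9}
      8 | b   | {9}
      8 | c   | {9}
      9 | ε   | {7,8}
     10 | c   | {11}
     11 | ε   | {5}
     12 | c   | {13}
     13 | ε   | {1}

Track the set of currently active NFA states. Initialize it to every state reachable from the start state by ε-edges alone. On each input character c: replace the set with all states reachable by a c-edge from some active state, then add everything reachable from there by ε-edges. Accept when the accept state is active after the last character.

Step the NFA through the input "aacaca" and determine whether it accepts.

Answer: ACCEPT

Steps:
S₀ = ε-closure({0}) = {0,2,12}
'a' @ 1: {1,3,4,5,6,7,8,10}  ✓accept
'a' @ 2: {1,5,7,8,9}  ✓accept
'c' @ 3: {1,5,7,8,9}  ✓accept
'a' @ 4: {1,5,7,8,9}  ✓accept
'c' @ 5: {1,5,7,8,9}  ✓accept
'a' @ 6: {1,5,7,8,9}  ✓accept
final: {1,5,7,8,9}; accept 1 in set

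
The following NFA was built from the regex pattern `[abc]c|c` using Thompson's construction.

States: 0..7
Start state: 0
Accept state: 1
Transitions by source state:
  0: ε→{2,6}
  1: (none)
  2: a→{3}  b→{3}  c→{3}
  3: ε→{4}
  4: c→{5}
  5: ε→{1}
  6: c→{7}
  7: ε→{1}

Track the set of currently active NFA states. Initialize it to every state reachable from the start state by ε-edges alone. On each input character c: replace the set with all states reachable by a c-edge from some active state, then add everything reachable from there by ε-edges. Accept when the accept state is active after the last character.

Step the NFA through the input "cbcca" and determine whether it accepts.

Answer: REJECT

Derivation:
initial (ε-close {0}): {0,2,6}
'c' @ 1: {1,3,4,7}  ✓accept
'b' @ 2: {}  — dead — no transitions
rest 'cca' ignored (set empty)
after full input: {}  (accept=1 not in)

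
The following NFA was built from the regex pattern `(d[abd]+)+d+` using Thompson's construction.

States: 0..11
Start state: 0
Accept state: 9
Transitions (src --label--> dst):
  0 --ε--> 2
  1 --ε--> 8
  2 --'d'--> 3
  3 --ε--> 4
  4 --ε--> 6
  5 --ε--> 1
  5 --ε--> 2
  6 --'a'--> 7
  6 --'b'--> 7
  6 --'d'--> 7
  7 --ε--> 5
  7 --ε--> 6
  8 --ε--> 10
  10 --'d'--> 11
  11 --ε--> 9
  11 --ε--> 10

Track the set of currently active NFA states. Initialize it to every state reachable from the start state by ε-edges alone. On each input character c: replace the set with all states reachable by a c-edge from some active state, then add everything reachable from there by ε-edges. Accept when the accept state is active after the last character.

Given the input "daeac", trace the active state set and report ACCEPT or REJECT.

Answer: REJECT

Derivation:
start: ε-closure({0}) = {0,2}
'd' @ 1: {3,4,6}
'a' @ 2: {1,2,5,6,7,8,10}
'e' @ 3: {}  — dead — no transitions
rest 'ac' ignored (set empty)
final: {}; accept 9 not in set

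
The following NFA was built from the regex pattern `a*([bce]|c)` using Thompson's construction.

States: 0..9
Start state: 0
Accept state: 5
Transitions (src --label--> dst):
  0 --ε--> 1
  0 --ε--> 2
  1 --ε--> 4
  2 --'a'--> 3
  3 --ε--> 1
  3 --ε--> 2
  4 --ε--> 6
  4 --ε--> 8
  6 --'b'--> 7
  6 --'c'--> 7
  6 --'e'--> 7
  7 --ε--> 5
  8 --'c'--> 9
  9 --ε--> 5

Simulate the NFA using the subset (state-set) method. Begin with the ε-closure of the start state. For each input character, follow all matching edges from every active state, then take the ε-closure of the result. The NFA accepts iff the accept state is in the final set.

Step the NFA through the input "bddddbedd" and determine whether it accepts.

start: ε-closure({0}) = {0,1,2,4,6,8}
'b' @ 1: {5,7}  (accept∈set)
'd' @ 2: {}  — state set empty
rest 'dddbedd' ignored (set empty)
final: {}; accept 5 not in set

Answer: REJECT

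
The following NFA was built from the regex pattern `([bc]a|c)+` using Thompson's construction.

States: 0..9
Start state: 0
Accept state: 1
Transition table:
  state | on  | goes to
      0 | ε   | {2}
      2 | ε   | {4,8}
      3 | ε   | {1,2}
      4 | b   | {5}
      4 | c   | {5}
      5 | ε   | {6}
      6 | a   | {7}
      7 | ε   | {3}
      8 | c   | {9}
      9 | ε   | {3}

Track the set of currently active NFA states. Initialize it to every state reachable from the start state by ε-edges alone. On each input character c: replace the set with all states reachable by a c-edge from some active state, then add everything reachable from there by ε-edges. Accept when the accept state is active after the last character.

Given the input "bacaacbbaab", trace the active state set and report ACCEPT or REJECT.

initial (ε-close {0}): {0,2,4,8}
'b' @ 1: {5,6}
'a' @ 2: {1,2,3,4,7,8}  (accept∈set)
'c' @ 3: {1,2,3,4,5,6,8,9}  (accept∈set)
'a' @ 4: {1,2,3,4,7,8}  (accept∈set)
'a' @ 5: {}  — state set empty
rest 'cbbaab' ignored (set empty)
final: {}; accept 1 not in set

Answer: REJECT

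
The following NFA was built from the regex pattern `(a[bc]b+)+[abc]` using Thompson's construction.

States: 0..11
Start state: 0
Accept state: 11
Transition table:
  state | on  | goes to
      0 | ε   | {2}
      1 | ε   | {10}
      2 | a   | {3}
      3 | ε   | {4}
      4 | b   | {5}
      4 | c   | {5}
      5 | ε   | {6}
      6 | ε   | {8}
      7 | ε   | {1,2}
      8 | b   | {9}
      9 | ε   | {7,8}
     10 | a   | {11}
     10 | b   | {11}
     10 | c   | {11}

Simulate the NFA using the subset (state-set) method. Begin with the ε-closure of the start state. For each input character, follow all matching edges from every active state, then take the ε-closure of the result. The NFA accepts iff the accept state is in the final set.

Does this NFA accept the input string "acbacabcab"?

Answer: REJECT

Trace:
S₀ = ε-closure({0}) = {0,2}
'a' @ 1: {3,4}
'c' @ 2: {5,6,8}
'b' @ 3: {1,2,7,8,9,10}
'a' @ 4: {3,4,11}  (accept∈set)
'c' @ 5: {5,6,8}
'a' @ 6: {}  — no active states
rest 'bcab' ignored (set empty)
after full input: {}  (accept=11 not in)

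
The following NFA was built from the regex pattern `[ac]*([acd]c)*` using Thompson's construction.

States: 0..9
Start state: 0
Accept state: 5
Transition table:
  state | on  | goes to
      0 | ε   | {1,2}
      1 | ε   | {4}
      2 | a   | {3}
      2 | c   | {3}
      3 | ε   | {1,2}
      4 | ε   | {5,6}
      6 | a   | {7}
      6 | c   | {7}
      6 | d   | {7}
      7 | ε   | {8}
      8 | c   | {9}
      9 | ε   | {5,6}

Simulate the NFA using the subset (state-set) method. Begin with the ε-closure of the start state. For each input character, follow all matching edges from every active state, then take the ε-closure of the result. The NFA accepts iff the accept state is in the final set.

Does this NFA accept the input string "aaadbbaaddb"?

S₀ = ε-closure({0}) = {0,1,2,4,5,6}
'a' @ 1: {1,2,3,4,5,6,7,8}  (accept∈set)
'a' @ 2: {1,2,3,4,5,6,7,8}  (accept∈set)
'a' @ 3: {1,2,3,4,5,6,7,8}  (accept∈set)
'd' @ 4: {7,8}
'b' @ 5: {}  — no active states
rest 'baaddb' ignored (set empty)
final: {}; accept 5 not in set

Answer: REJECT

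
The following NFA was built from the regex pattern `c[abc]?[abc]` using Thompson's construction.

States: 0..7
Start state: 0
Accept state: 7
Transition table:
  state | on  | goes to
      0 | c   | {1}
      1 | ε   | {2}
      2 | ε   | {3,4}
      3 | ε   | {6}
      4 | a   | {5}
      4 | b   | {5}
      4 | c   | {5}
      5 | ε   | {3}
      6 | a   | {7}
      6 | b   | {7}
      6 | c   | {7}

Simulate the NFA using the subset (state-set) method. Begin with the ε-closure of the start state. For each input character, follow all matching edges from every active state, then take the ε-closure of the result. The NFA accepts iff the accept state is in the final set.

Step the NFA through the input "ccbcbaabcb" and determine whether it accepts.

initial (ε-close {0}): {0}
'c' @ 1: {1,2,3,4,6}
'c' @ 2: {3,5,6,7}  [accepting]
'b' @ 3: {7}  [accepting]
'c' @ 4: {}  — dead — no transitions
rest 'baabcb' ignored (set empty)
after full input: {}  (accept=7 not in)

Answer: REJECT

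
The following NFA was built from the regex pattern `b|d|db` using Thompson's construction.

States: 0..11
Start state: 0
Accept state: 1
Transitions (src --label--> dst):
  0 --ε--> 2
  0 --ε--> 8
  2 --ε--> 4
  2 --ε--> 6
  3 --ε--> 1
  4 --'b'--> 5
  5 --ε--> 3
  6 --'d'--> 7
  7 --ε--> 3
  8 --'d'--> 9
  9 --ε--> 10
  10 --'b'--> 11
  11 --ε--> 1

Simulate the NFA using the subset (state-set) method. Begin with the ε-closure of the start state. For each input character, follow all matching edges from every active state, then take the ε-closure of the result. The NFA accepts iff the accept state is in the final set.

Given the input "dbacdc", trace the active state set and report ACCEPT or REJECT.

Answer: REJECT

Steps:
start: ε-closure({0}) = {0,2,4,6,8}
'd' @ 1: {1,3,7,9,10}  (accept∈set)
'b' @ 2: {1,11}  (accept∈set)
'a' @ 3: {}  — state set empty
rest 'cdc' ignored (set empty)
end set {} — state 1 not in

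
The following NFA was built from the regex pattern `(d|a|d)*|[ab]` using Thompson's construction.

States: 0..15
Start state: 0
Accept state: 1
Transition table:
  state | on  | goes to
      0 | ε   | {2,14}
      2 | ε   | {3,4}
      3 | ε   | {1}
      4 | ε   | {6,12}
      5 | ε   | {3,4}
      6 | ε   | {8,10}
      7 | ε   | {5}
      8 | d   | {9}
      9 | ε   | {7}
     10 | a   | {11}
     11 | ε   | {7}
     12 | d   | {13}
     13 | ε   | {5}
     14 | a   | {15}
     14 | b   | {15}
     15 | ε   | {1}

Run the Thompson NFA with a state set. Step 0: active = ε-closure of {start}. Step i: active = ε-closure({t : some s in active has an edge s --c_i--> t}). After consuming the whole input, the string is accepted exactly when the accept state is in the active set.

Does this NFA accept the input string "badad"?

initial (ε-close {0}): {0,1,2,3,4,6,8,10,12,14}
'b' @ 1: {1,15}  [accepting]
'a' @ 2: {}  — no active states
rest 'dad' ignored (set empty)
after full input: {}  (accept=1 not in)

Answer: REJECT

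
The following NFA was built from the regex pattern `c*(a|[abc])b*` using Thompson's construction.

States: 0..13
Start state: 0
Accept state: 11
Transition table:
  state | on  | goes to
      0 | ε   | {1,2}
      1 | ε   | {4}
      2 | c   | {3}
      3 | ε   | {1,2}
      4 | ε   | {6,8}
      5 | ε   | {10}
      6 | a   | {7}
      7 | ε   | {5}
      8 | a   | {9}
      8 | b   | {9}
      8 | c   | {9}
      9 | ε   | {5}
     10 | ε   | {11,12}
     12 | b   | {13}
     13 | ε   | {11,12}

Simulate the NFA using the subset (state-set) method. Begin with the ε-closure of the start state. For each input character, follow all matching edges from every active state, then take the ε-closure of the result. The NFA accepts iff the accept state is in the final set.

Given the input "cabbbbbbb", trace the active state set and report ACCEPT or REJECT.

start: ε-closure({0}) = {0,1,2,4,6,8}
'c' @ 1: {1,2,3,4,5,6,8,9,10,11,12}  (accept∈set)
'a' @ 2: {5,7,9,10,11,12}  (accept∈set)
'b' @ 3: {11,12,13}  (accept∈set)
'b' @ 4: {11,12,13}  (accept∈set)
'b' @ 5: {11,12,13}  (accept∈set)
'b' @ 6: {11,12,13}  (accept∈set)
'b' @ 7: {11,12,13}  (accept∈set)
'b' @ 8: {11,12,13}  (accept∈set)
'b' @ 9: {11,12,13}  (accept∈set)
final: {11,12,13}; accept 11 in set

Answer: ACCEPT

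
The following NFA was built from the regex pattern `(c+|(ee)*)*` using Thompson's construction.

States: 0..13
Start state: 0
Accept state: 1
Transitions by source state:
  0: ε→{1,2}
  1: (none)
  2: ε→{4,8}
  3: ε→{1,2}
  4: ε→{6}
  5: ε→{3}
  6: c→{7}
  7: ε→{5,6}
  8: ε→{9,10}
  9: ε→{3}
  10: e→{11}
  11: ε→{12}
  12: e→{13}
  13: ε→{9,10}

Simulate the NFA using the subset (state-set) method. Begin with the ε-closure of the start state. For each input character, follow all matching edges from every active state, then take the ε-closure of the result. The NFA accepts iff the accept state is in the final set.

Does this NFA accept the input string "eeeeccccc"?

Answer: ACCEPT

Steps:
start: ε-closure({0}) = {0,1,2,3,4,6,8,9,10}
'e' @ 1: {11,12}
'e' @ 2: {1,2,3,4,6,8,9,10,13}  [accepting]
'e' @ 3: {11,12}
'e' @ 4: {1,2,3,4,6,8,9,10,13}  [accepting]
'c' @ 5: {1,2,3,4,5,6,7,8,9,10}  [accepting]
'c' @ 6: {1,2,3,4,5,6,7,8,9,10}  [accepting]
'c' @ 7: {1,2,3,4,5,6,7,8,9,10}  [accepting]
'c' @ 8: {1,2,3,4,5,6,7,8,9,10}  [accepting]
'c' @ 9: {1,2,3,4,5,6,7,8,9,10}  [accepting]
end set {1,2,3,4,5,6,7,8,9,10} — state 1 in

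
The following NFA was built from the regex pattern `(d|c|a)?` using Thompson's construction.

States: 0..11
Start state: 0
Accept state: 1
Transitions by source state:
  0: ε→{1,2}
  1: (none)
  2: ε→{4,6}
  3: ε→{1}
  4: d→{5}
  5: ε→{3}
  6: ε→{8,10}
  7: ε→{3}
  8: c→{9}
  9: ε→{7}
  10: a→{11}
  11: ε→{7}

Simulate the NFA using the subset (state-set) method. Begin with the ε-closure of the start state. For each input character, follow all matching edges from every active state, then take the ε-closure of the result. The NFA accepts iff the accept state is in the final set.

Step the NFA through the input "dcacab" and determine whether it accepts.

Answer: REJECT

Trace:
start: ε-closure({0}) = {0,1,2,4,6,8,10}
'd' @ 1: {1,3,5}  ✓accept
'c' @ 2: {}  — dead — no transitions
rest 'acab' ignored (set empty)
end set {} — state 1 not in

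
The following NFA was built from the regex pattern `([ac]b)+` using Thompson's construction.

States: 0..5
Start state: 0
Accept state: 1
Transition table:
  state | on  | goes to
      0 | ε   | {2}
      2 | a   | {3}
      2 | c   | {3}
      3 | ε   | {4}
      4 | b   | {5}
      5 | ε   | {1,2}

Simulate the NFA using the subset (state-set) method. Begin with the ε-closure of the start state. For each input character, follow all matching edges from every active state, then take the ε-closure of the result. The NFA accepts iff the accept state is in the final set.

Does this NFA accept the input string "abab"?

S₀ = ε-closure({0}) = {0,2}
'a' @ 1: {3,4}
'b' @ 2: {1,2,5}  (accept∈set)
'a' @ 3: {3,4}
'b' @ 4: {1,2,5}  (accept∈set)
after full input: {1,2,5}  (accept=1 in)

Answer: ACCEPT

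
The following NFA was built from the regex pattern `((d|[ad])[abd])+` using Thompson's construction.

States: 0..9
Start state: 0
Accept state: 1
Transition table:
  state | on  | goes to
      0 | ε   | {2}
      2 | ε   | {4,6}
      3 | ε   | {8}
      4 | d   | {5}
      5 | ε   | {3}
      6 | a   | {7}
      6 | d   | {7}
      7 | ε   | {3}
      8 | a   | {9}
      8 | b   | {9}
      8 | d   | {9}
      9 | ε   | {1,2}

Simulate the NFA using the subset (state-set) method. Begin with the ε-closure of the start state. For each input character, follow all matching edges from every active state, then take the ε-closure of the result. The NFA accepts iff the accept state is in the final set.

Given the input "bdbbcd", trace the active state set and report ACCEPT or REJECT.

Answer: REJECT

Steps:
initial (ε-close {0}): {0,2,4,6}
'b' @ 1: {}  — dead — no transitions
rest 'dbbcd' ignored (set empty)
final: {}; accept 1 not in set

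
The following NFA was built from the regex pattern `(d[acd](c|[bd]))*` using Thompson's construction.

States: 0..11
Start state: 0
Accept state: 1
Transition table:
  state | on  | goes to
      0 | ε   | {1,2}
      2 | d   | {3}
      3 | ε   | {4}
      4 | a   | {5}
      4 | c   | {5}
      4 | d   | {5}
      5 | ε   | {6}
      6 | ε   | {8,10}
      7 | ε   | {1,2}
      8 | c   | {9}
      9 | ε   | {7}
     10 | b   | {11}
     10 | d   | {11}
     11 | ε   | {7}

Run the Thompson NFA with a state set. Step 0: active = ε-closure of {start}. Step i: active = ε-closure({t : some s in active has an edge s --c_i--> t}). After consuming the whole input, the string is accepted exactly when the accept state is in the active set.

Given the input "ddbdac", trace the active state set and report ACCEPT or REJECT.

Answer: ACCEPT

Trace:
start: ε-closure({0}) = {0,1,2}
'd' @ 1: {3,4}
'd' @ 2: {5,6,8,10}
'b' @ 3: {1,2,7,11}  ✓accept
'd' @ 4: {3,4}
'a' @ 5: {5,6,8,10}
'c' @ 6: {1,2,7,9}  ✓accept
final: {1,2,7,9}; accept 1 in set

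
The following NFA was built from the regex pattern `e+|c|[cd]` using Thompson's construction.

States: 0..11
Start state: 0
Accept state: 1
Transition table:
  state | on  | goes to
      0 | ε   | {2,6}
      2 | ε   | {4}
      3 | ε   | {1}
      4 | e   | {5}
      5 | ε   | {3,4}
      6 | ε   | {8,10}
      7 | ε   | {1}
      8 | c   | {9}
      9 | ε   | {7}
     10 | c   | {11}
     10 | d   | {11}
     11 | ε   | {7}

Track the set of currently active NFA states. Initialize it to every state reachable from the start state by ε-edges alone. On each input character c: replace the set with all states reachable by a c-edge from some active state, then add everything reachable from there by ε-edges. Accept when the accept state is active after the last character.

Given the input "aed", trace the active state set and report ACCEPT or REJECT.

Answer: REJECT

Steps:
S₀ = ε-closure({0}) = {0,2,4,6,8,10}
'a' @ 1: {}  — dead — no transitions
rest 'ed' ignored (set empty)
final: {}; accept 1 not in set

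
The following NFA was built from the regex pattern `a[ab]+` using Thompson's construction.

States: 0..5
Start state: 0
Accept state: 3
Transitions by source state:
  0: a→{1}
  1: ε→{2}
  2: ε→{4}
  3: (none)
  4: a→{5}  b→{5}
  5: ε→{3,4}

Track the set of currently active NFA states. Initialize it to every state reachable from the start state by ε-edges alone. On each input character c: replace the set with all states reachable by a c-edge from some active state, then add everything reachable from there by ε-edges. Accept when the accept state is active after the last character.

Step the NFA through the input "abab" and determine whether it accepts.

initial (ε-close {0}): {0}
'a' @ 1: {1,2,4}
'b' @ 2: {3,4,5}  [accepting]
'a' @ 3: {3,4,5}  [accepting]
'b' @ 4: {3,4,5}  [accepting]
final: {3,4,5}; accept 3 in set

Answer: ACCEPT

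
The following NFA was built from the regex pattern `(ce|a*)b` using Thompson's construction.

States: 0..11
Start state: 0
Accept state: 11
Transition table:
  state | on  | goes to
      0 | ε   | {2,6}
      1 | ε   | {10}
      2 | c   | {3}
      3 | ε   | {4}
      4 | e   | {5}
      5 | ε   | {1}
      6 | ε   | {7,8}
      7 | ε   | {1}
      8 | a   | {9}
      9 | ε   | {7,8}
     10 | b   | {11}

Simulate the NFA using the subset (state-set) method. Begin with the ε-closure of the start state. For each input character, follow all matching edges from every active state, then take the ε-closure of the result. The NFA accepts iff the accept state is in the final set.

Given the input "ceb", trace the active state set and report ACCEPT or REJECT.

Answer: ACCEPT

Derivation:
start: ε-closure({0}) = {0,1,2,6,7,8,10}
'c' @ 1: {3,4}
'e' @ 2: {1,5,10}
'b' @ 3: {11}  ✓accept
final: {11}; accept 11 in set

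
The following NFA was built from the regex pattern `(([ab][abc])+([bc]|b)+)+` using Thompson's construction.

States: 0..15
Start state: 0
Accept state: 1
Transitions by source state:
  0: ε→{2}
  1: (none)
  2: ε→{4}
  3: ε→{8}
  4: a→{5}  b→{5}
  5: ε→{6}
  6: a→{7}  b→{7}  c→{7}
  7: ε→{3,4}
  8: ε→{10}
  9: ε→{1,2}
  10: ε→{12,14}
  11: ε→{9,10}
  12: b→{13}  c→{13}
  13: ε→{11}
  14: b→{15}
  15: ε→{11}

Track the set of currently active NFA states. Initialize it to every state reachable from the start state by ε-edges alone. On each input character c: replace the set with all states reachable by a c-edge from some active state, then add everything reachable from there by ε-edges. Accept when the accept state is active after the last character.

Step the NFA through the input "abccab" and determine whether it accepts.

Answer: REJECT

Derivation:
initial (ε-close {0}): {0,2,4}
'a' @ 1: {5,6}
'b' @ 2: {3,4,7,8,10,12,14}
'c' @ 3: {1,2,4,9,10,11,12,13,14}  (accept∈set)
'c' @ 4: {1,2,4,9,10,11,12,13,14}  (accept∈set)
'a' @ 5: {5,6}
'b' @ 6: {3,4,7,8,10,12,14}
after full input: {3,4,7,8,10,12,14}  (accept=1 not in)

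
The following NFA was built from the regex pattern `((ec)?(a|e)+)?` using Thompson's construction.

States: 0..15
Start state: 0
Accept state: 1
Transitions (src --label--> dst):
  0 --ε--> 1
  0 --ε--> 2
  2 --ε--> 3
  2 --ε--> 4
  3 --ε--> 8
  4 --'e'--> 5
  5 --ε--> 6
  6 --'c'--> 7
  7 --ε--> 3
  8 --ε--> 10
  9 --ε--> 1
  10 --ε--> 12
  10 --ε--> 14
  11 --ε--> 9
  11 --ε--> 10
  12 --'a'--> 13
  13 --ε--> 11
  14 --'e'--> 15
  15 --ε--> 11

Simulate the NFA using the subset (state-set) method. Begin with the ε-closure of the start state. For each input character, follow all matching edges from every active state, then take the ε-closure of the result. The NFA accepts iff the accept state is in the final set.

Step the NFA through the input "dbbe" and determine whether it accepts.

Answer: REJECT

Derivation:
initial (ε-close {0}): {0,1,2,3,4,8,10,12,14}
'd' @ 1: {}  — state set empty
rest 'bbe' ignored (set empty)
end set {} — state 1 not in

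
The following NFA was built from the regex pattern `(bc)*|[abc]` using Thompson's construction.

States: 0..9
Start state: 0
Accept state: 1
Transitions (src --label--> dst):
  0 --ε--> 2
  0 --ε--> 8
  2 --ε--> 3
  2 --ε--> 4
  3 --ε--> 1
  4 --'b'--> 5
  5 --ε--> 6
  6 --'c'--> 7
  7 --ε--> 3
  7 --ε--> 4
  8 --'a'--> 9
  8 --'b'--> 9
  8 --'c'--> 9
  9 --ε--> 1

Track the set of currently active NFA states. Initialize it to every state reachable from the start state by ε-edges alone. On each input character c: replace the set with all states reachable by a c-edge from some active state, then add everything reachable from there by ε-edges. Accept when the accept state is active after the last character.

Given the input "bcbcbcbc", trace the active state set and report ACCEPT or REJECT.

initial (ε-close {0}): {0,1,2,3,4,8}
'b' @ 1: {1,5,6,9}  [accepting]
'c' @ 2: {1,3,4,7}  [accepting]
'b' @ 3: {5,6}
'c' @ 4: {1,3,4,7}  [accepting]
'b' @ 5: {5,6}
'c' @ 6: {1,3,4,7}  [accepting]
'b' @ 7: {5,6}
'c' @ 8: {1,3,4,7}  [accepting]
final: {1,3,4,7}; accept 1 in set

Answer: ACCEPT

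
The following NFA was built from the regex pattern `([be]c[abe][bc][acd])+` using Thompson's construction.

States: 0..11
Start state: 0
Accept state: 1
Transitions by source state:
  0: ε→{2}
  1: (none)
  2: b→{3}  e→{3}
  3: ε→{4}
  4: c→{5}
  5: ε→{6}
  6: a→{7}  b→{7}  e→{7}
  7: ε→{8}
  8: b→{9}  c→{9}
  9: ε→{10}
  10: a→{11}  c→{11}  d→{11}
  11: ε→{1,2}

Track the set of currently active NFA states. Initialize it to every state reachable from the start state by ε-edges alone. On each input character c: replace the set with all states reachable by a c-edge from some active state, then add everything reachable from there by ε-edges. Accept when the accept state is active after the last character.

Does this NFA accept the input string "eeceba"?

Answer: REJECT

Steps:
start: ε-closure({0}) = {0,2}
'e' @ 1: {3,4}
'e' @ 2: {}  — dead — no transitions
rest 'ceba' ignored (set empty)
after full input: {}  (accept=1 not in)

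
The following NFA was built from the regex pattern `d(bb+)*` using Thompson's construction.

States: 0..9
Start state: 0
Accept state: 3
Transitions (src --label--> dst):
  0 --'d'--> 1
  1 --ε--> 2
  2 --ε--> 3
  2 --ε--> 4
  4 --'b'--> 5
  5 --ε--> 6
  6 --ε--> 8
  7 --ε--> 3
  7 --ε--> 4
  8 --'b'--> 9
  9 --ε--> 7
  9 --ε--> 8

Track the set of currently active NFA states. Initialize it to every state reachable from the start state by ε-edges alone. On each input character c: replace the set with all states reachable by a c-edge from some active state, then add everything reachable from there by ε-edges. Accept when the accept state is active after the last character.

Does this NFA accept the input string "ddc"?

S₀ = ε-closure({0}) = {0}
'd' @ 1: {1,2,3,4}  [accepting]
'd' @ 2: {}  — state set empty
rest 'c' ignored (set empty)
end set {} — state 3 not in

Answer: REJECT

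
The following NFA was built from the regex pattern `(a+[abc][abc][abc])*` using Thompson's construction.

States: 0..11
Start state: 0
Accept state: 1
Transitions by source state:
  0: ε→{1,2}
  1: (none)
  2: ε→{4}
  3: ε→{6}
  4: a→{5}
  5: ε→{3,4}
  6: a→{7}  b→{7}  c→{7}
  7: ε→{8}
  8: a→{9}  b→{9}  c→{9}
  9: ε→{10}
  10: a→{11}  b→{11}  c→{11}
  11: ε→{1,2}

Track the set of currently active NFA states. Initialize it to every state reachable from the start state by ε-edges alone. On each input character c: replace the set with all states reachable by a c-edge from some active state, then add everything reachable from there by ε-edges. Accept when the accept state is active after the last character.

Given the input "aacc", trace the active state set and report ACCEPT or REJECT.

Answer: ACCEPT

Derivation:
start: ε-closure({0}) = {0,1,2,4}
'a' @ 1: {3,4,5,6}
'a' @ 2: {3,4,5,6,7,8}
'c' @ 3: {7,8,9,10}
'c' @ 4: {1,2,4,9,10,11}  (accept∈set)
final: {1,2,4,9,10,11}; accept 1 in set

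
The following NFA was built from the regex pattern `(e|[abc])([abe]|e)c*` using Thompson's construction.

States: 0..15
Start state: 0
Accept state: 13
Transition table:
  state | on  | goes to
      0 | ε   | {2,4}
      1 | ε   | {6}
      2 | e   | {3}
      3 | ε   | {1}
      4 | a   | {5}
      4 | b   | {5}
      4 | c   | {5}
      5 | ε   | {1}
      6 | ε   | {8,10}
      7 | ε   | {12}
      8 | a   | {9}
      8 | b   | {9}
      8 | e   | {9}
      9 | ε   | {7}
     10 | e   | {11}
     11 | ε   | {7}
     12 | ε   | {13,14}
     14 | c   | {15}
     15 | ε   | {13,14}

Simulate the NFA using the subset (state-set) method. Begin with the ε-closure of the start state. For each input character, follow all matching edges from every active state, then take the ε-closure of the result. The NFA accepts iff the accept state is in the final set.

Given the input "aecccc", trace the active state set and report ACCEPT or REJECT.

S₀ = ε-closure({0}) = {0,2,4}
'a' @ 1: {1,5,6,8,10}
'e' @ 2: {7,9,11,12,13,14}  (accept∈set)
'c' @ 3: {13,14,15}  (accept∈set)
'c' @ 4: {13,14,15}  (accept∈set)
'c' @ 5: {13,14,15}  (accept∈set)
'c' @ 6: {13,14,15}  (accept∈set)
final: {13,14,15}; accept 13 in set

Answer: ACCEPT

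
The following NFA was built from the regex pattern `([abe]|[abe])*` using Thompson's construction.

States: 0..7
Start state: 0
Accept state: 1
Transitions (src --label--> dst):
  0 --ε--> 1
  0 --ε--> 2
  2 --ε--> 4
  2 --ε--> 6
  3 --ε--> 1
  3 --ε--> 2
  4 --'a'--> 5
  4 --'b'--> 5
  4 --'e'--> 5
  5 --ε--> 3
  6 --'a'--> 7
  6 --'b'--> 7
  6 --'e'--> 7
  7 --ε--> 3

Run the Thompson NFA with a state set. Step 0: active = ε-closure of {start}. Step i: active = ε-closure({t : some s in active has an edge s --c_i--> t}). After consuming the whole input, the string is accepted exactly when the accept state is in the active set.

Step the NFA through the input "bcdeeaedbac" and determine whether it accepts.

start: ε-closure({0}) = {0,1,2,4,6}
'b' @ 1: {1,2,3,4,5,6,7}  [accepting]
'c' @ 2: {}  — no active states
rest 'deeaedbac' ignored (set empty)
after full input: {}  (accept=1 not in)

Answer: REJECT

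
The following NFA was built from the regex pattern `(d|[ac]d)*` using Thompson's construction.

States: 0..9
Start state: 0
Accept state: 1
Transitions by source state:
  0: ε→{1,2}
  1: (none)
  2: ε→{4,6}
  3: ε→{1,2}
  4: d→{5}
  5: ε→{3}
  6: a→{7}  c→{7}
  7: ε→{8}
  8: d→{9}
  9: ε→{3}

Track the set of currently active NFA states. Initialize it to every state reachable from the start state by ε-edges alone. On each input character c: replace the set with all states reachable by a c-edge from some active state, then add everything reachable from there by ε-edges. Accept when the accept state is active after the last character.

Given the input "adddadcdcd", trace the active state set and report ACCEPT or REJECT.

Answer: ACCEPT

Derivation:
initial (ε-close {0}): {0,1,2,4,6}
'a' @ 1: {7,8}
'd' @ 2: {1,2,3,4,6,9}  (accept∈set)
'd' @ 3: {1,2,3,4,5,6}  (accept∈set)
'd' @ 4: {1,2,3,4,5,6}  (accept∈set)
'a' @ 5: {7,8}
'd' @ 6: {1,2,3,4,6,9}  (accept∈set)
'c' @ 7: {7,8}
'd' @ 8: {1,2,3,4,6,9}  (accept∈set)
'c' @ 9: {7,8}
'd' @ 10: {1,2,3,4,6,9}  (accept∈set)
end set {1,2,3,4,6,9} — state 1 in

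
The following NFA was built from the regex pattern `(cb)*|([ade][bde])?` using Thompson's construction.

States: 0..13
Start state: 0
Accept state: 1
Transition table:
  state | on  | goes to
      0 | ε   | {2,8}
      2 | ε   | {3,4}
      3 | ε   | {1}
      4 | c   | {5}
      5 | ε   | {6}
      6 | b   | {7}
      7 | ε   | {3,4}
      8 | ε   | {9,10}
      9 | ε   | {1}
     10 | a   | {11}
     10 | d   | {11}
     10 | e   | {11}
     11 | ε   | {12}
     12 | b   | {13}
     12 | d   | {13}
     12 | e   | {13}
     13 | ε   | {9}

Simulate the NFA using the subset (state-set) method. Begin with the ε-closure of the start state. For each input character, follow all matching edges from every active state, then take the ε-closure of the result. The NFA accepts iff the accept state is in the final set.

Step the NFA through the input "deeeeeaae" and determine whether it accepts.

S₀ = ε-closure({0}) = {0,1,2,3,4,8,9,10}
'd' @ 1: {11,12}
'e' @ 2: {1,9,13}  ✓accept
'e' @ 3: {}  — dead — no transitions
rest 'eeeaae' ignored (set empty)
end set {} — state 1 not in

Answer: REJECT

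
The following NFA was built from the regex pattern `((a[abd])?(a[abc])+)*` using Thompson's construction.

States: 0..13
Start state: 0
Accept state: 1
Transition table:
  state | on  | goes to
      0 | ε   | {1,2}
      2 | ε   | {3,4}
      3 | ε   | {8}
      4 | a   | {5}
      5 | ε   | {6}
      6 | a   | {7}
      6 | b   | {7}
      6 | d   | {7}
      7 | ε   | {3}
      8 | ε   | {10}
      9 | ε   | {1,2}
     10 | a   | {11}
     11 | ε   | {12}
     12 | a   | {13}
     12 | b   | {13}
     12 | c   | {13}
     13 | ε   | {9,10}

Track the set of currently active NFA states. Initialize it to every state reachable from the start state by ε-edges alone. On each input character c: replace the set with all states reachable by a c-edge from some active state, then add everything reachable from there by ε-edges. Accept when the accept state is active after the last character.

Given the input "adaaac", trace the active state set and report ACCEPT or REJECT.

Answer: ACCEPT

Derivation:
initial (ε-close {0}): {0,1,2,3,4,8,10}
'a' @ 1: {5,6,11,12}
'd' @ 2: {3,7,8,10}
'a' @ 3: {11,12}
'a' @ 4: {1,2,3,4,8,9,10,13}  (accept∈set)
'a' @ 5: {5,6,11,12}
'c' @ 6: {1,2,3,4,8,9,10,13}  (accept∈set)
after full input: {1,2,3,4,8,9,10,13}  (accept=1 in)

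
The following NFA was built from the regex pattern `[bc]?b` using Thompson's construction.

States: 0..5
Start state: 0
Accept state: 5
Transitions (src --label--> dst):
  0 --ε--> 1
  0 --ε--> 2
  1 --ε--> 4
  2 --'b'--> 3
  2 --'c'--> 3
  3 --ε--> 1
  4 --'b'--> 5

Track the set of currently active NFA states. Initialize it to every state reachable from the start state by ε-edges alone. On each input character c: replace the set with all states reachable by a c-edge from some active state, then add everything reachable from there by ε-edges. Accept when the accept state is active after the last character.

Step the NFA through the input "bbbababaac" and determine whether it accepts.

Answer: REJECT

Steps:
S₀ = ε-closure({0}) = {0,1,2,4}
'b' @ 1: {1,3,4,5}  (accept∈set)
'b' @ 2: {5}  (accept∈set)
'b' @ 3: {}  — dead — no transitions
rest 'ababaac' ignored (set empty)
after full input: {}  (accept=5 not in)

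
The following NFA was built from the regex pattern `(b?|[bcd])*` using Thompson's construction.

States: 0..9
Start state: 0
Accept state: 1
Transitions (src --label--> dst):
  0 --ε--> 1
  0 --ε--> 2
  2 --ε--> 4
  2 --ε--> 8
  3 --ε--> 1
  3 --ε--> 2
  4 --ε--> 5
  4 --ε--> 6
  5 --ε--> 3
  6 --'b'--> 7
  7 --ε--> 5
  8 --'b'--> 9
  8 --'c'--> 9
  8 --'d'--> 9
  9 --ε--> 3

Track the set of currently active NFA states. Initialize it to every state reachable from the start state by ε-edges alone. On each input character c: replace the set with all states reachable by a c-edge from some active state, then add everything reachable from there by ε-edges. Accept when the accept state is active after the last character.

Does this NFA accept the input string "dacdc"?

Answer: REJECT

Steps:
S₀ = ε-closure({0}) = {0,1,2,3,4,5,6,8}
'd' @ 1: {1,2,3,4,5,6,8,9}  ✓accept
'a' @ 2: {}  — dead — no transitions
rest 'cdc' ignored (set empty)
after full input: {}  (accept=1 not in)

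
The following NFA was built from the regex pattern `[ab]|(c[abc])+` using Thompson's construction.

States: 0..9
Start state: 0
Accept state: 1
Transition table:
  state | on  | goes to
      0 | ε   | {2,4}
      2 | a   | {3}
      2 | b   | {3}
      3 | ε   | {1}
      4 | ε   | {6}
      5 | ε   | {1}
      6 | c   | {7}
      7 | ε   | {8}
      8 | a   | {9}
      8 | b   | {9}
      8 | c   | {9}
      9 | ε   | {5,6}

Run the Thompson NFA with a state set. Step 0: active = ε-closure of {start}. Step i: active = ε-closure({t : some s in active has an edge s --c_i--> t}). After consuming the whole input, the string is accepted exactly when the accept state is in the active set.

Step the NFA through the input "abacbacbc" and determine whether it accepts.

S₀ = ε-closure({0}) = {0,2,4,6}
'a' @ 1: {1,3}  ✓accept
'b' @ 2: {}  — state set empty
rest 'acbacbc' ignored (set empty)
after full input: {}  (accept=1 not in)

Answer: REJECT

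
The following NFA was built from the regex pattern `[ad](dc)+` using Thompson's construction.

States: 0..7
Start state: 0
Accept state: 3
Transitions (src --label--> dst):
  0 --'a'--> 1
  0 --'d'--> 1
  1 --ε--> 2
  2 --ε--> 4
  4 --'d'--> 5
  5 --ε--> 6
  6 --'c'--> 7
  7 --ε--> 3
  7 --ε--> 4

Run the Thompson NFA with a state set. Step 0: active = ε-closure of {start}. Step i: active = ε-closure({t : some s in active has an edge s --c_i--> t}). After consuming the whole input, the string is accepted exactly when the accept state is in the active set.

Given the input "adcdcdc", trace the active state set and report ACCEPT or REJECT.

initial (ε-close {0}): {0}
'a' @ 1: {1,2,4}
'd' @ 2: {5,6}
'c' @ 3: {3,4,7}  (accept∈set)
'd' @ 4: {5,6}
'c' @ 5: {3,4,7}  (accept∈set)
'd' @ 6: {5,6}
'c' @ 7: {3,4,7}  (accept∈set)
final: {3,4,7}; accept 3 in set

Answer: ACCEPT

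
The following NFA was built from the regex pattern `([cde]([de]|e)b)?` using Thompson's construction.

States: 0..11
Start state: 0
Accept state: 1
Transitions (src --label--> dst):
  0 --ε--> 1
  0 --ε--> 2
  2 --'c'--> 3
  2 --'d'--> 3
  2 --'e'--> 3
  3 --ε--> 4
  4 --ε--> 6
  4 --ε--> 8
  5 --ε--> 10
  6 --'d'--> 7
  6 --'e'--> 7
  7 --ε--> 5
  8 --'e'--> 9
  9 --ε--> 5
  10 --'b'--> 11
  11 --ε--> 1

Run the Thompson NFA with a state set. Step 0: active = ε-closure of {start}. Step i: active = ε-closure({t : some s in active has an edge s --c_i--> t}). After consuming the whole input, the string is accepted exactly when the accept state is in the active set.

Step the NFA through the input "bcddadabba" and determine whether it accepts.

start: ε-closure({0}) = {0,1,2}
'b' @ 1: {}  — dead — no transitions
rest 'cddadabba' ignored (set empty)
end set {} — state 1 not in

Answer: REJECT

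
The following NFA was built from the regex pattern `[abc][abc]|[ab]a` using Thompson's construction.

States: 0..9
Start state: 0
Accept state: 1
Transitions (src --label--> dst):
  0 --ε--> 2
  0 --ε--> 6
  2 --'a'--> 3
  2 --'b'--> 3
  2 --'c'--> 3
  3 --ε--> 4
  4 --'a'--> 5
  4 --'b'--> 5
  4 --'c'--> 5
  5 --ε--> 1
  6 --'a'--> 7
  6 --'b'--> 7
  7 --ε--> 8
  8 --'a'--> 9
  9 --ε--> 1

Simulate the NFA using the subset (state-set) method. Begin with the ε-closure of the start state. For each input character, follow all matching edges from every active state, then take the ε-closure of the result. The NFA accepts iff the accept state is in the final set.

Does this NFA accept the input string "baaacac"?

S₀ = ε-closure({0}) = {0,2,6}
'b' @ 1: {3,4,7,8}
'a' @ 2: {1,5,9}  (accept∈set)
'a' @ 3: {}  — dead — no transitions
rest 'acac' ignored (set empty)
final: {}; accept 1 not in set

Answer: REJECT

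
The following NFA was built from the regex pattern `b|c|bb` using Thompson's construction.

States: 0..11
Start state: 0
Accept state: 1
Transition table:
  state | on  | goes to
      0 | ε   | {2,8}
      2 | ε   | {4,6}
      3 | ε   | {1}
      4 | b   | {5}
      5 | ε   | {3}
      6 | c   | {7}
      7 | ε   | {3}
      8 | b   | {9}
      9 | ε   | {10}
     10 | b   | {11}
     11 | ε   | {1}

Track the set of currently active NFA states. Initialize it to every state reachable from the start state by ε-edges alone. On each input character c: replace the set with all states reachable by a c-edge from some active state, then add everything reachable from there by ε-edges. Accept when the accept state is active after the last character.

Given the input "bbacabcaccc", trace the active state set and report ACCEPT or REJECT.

Answer: REJECT

Steps:
S₀ = ε-closure({0}) = {0,2,4,6,8}
'b' @ 1: {1,3,5,9,10}  [accepting]
'b' @ 2: {1,11}  [accepting]
'a' @ 3: {}  — state set empty
rest 'cabcaccc' ignored (set empty)
after full input: {}  (accept=1 not in)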